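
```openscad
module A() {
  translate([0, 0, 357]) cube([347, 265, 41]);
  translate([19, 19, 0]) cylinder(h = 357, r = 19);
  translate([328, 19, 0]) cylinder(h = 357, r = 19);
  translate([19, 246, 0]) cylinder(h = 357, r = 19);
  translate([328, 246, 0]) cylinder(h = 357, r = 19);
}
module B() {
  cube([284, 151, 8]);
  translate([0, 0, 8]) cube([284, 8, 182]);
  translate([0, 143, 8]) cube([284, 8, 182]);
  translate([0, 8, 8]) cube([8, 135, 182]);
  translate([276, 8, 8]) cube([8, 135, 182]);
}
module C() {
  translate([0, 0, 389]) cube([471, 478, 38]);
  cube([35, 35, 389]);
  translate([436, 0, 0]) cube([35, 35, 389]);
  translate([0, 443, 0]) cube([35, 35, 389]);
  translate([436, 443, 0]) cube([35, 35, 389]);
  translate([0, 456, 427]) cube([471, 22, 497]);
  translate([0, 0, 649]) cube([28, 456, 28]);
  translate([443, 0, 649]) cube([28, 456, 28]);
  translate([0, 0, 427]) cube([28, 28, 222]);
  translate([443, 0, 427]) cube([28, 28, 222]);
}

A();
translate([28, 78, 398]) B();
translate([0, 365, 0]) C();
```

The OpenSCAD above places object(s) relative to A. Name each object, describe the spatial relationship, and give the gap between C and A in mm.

The chair's nearest face is 100 mm from the stool's +y face.

A is a stool. B is an open box. C is a chair. The open box is on top of the stool. The chair is on the floor beside the stool on its +y side. The gap between the chair and the stool is 100 mm.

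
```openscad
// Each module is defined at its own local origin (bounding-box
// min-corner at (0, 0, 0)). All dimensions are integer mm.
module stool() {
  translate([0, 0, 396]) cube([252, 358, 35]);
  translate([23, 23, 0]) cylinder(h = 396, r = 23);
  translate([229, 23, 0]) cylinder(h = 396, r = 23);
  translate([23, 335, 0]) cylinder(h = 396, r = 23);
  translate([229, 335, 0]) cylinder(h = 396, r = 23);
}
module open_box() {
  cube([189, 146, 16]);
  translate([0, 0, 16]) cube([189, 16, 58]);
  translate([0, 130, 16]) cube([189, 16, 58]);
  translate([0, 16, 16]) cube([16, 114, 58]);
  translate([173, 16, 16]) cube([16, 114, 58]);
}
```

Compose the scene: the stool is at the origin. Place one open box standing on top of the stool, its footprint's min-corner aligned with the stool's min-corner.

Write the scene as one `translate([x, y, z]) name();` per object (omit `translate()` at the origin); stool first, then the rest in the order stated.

stool();
translate([0, 0, 431]) open_box();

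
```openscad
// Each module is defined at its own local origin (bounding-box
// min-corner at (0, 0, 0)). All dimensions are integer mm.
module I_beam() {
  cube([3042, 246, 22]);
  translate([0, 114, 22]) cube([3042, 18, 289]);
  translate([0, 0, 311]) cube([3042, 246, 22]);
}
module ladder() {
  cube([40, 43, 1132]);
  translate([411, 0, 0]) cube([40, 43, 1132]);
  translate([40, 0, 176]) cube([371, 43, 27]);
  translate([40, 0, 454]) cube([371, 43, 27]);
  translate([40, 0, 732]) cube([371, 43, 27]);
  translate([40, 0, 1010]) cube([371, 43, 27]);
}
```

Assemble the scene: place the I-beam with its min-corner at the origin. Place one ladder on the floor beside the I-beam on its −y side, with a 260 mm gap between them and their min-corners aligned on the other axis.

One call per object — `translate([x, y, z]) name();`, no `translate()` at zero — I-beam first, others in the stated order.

I_beam();
translate([0, -303, 0]) ladder();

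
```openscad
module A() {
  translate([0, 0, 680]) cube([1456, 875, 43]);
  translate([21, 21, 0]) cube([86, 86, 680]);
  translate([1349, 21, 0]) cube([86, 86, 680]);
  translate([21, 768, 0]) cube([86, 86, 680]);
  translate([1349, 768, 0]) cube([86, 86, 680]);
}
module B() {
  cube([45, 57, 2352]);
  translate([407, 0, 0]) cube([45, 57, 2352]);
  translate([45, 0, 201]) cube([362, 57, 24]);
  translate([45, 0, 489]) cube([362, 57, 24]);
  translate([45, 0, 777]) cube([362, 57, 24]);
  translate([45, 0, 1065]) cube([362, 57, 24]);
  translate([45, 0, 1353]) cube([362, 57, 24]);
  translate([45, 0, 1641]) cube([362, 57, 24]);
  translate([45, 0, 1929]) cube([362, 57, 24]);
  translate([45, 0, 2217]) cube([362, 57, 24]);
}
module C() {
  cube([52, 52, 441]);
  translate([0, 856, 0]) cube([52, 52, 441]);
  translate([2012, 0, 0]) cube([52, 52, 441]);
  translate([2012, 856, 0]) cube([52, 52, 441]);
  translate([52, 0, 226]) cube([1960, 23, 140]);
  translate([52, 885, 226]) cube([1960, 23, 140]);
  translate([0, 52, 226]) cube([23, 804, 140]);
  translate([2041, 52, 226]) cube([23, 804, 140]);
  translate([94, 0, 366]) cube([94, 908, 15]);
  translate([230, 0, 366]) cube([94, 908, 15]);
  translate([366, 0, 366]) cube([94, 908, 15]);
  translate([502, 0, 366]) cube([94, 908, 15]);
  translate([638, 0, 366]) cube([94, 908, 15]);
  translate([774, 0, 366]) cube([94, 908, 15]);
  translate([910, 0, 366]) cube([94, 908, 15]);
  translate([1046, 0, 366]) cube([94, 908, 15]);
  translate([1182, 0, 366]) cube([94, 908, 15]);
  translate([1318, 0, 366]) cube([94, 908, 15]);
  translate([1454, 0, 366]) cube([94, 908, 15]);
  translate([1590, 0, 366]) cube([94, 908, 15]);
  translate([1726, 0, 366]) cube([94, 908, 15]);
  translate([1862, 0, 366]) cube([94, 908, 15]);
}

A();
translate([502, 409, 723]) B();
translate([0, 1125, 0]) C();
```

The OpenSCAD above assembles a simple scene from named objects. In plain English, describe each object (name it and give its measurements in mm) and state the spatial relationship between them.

A is a table with a 1456×875 mm rectangular top, 43 mm thick, top surface at z = 723 mm, supported by four 86×86 mm square legs, each inset 21 mm from the nearest pair of top edges, running from the floor.

B is a straight ladder. Two 45×57 mm vertical rails, 2352 mm tall, stand 452 mm apart (outside-to-outside) with their front faces coplanar on the −y side. 8 rungs, each 57 mm deep and 24 mm tall, span between the inner faces of the rails, front faces flush with the rails. The lowest rung's underside is at z = 201 mm and rungs are spaced 288 mm apart (underside to underside).

C is a bed frame 2064 mm long (x) by 908 mm wide (y). Four 52×52 mm corner posts, 441 mm tall, at the corners of the footprint. Four rails of 23 mm thickness and 140 mm height run between adjacent posts with their undersides at z = 226 mm, their outer faces flush with the outside of the frame (the two x-running rails run between the posts' inner faces; the two y-running rails run between the posts' inner faces). 14 slats, each 94 mm wide (x) and 15 mm thick, lie across the top of the two x-running rails, running the full 908 mm width of the frame in y; the slats are evenly spaced along x between the inner faces of the end posts with equal gaps (rounded down to the nearest mm) at the −x end and between each pair — any rounding remainder accumulates at the +x end.

The ladder is on top of the table, centred. The bed frame is on the floor beside the table on its +y side.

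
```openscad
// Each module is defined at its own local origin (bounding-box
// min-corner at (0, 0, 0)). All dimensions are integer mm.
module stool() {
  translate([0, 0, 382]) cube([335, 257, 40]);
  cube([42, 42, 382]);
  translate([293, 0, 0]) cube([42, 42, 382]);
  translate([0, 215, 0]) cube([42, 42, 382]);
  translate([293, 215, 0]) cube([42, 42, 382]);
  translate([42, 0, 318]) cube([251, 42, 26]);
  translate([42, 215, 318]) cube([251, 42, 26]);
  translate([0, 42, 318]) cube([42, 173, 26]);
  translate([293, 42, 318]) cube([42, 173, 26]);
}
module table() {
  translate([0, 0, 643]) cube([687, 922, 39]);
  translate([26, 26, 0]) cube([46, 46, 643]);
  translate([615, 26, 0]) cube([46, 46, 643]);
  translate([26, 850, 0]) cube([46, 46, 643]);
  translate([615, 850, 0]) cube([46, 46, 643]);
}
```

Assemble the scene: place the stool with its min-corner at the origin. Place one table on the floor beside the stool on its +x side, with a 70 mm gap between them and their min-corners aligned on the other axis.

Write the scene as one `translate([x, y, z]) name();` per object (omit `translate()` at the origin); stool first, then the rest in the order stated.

stool();
translate([405, 0, 0]) table();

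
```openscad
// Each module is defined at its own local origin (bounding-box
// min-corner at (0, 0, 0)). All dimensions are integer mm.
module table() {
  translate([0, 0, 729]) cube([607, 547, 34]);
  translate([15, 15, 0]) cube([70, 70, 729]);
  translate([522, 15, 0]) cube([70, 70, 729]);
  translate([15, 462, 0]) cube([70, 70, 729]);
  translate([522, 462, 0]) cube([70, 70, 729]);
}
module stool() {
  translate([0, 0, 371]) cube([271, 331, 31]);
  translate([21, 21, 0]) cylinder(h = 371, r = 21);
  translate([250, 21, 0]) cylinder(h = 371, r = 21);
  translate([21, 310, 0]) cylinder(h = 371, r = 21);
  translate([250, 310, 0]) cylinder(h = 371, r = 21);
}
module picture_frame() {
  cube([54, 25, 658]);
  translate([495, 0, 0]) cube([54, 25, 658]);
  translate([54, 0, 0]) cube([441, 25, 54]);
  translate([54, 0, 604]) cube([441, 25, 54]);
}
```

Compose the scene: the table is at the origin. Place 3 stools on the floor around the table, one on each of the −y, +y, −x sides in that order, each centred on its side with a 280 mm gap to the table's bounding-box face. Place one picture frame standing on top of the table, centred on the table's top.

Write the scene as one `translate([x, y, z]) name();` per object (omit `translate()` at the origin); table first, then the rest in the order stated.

table();
translate([168, -611, 0]) stool();
translate([168, 827, 0]) stool();
translate([-551, 108, 0]) stool();
translate([29, 261, 763]) picture_frame();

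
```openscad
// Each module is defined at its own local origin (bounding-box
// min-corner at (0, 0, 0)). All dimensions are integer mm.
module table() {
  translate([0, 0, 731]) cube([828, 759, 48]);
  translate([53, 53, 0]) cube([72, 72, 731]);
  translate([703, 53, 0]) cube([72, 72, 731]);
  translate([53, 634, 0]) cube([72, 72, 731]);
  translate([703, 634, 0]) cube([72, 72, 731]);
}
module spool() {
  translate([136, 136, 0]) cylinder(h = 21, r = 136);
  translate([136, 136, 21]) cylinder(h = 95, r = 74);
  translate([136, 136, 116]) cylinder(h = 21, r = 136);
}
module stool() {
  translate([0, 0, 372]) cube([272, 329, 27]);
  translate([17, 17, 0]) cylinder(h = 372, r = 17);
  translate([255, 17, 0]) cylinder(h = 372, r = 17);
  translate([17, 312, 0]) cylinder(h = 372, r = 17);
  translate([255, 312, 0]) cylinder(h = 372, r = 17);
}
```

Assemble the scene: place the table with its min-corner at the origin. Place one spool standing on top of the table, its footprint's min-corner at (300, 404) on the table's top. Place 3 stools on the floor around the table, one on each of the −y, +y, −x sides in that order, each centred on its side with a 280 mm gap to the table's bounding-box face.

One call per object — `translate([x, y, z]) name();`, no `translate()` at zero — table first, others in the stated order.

table();
translate([300, 404, 779]) spool();
translate([278, -609, 0]) stool();
translate([278, 1039, 0]) stool();
translate([-552, 215, 0]) stool();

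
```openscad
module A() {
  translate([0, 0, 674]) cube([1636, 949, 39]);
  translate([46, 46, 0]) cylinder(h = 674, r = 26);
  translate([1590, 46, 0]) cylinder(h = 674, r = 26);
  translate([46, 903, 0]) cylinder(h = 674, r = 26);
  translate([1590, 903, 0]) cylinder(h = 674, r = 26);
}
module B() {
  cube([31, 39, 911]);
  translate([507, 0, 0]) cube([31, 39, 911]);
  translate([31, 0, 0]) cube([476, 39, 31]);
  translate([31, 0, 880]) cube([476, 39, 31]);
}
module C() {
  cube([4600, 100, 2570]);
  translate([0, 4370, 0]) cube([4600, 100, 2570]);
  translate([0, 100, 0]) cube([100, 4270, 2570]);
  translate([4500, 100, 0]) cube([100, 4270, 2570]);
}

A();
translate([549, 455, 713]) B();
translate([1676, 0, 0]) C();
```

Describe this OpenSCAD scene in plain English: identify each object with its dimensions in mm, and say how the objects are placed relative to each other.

A is a table with a 1636×949 mm rectangular top, 39 mm thick, top surface at z = 713 mm, supported by four round legs of 52 mm diameter, each leg's bounding box inset 20 mm from the nearest pair of top edges, running from the floor.

B is a rectangular picture frame lying in the x–z plane (depth along y). The opening is 476 mm wide (x) by 849 mm tall (z), surrounded by a border 31 mm wide on all four sides. The frame is 39 mm deep and is made of two full-height vertical stiles with two horizontal rails fitted between them.

C is the wall frame of a small rectangular building: four walls, each 2570 mm tall and 100 mm thick, enclosing a footprint 4600 mm (x) by 4470 mm (y) outside-to-outside, with no floor or roof. The front and back walls (the −y and +y sides) span the full width; the two side walls fit between them.

The picture frame is on top of the table, centred. The house frame is on the floor beside the table on its +x side.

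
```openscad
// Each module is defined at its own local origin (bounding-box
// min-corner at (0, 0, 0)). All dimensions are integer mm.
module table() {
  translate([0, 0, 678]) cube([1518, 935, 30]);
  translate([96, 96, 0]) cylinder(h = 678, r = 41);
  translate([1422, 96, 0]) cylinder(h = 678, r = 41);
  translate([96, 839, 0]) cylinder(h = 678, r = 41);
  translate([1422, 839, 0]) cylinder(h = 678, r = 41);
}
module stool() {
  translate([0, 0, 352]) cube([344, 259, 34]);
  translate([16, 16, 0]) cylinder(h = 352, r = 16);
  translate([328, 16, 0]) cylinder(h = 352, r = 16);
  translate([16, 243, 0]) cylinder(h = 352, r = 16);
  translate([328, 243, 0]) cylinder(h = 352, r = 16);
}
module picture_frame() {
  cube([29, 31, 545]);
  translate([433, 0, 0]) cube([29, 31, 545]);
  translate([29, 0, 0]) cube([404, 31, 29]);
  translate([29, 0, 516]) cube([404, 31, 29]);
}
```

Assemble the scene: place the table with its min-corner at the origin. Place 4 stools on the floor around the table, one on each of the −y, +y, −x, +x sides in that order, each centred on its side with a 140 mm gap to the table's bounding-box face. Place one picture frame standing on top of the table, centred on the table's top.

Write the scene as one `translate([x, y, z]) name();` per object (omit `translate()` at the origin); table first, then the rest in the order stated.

table();
translate([587, -399, 0]) stool();
translate([587, 1075, 0]) stool();
translate([-484, 338, 0]) stool();
translate([1658, 338, 0]) stool();
translate([528, 452, 708]) picture_frame();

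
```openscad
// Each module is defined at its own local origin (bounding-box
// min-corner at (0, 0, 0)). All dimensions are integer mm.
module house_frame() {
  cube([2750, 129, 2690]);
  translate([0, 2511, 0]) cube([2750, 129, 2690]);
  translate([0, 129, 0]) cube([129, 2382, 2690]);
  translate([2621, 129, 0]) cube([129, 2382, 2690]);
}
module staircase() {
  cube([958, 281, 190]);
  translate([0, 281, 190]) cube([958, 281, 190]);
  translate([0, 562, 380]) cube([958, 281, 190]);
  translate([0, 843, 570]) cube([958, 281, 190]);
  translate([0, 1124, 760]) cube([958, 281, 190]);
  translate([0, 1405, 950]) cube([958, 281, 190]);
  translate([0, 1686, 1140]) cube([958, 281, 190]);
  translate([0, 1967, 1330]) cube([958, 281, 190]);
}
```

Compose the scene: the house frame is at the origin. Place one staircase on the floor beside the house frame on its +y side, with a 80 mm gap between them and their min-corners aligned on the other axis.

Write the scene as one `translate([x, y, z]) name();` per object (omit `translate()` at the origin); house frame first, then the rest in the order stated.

house_frame();
translate([0, 2720, 0]) staircase();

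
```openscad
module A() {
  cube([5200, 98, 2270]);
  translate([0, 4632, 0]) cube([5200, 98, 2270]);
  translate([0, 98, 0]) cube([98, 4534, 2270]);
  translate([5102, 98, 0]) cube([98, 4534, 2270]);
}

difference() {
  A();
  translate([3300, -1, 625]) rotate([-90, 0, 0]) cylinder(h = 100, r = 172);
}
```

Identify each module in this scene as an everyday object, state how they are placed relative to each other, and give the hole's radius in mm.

A is a house frame. The house frame has a circular hole through its front wall. The hole's radius is 172 mm.

The subtracted cylinder has r = 172 mm.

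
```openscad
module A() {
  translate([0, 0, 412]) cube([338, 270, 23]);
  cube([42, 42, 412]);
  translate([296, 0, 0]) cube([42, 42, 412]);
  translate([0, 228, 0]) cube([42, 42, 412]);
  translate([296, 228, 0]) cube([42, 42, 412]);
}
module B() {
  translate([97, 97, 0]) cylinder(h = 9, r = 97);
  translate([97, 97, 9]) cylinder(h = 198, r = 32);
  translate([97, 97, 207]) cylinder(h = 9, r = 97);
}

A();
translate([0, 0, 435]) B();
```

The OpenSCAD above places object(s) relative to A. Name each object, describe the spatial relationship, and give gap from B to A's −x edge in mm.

The spool's min-x is at 0; the stool's min-x is 0; gap = 0 mm.

A is a stool. B is a spool. The spool is on top of the stool. The gap from the spool to the stool's −x edge is 0 mm.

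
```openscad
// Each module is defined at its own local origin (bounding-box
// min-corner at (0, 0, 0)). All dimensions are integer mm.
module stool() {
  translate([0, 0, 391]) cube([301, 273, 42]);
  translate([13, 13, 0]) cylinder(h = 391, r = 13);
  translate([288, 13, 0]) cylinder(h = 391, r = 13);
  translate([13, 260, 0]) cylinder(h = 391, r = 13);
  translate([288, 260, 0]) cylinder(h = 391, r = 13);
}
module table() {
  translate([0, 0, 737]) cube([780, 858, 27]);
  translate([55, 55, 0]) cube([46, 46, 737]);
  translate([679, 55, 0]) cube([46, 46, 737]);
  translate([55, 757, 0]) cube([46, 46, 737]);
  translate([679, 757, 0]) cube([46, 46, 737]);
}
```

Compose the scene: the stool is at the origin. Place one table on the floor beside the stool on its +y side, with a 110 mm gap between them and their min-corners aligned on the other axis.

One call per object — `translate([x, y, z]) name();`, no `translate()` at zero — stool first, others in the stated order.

stool();
translate([0, 383, 0]) table();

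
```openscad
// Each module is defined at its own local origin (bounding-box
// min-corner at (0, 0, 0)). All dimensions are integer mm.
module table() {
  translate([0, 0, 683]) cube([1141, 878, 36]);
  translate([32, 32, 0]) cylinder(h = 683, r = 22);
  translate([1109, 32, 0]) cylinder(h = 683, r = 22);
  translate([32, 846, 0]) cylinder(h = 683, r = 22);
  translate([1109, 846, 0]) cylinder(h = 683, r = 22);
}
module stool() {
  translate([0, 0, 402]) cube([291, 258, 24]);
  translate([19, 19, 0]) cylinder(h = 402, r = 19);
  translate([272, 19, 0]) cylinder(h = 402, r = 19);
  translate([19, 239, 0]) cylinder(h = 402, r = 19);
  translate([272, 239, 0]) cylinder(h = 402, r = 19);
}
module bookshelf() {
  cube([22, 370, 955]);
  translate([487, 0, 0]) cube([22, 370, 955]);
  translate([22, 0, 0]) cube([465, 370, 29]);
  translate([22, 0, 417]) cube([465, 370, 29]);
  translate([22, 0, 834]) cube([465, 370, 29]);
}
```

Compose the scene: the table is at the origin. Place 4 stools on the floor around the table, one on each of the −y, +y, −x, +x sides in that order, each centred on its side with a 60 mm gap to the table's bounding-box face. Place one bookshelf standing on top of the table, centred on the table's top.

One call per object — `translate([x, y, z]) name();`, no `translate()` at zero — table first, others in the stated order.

table();
translate([425, -318, 0]) stool();
translate([425, 938, 0]) stool();
translate([-351, 310, 0]) stool();
translate([1201, 310, 0]) stool();
translate([316, 254, 719]) bookshelf();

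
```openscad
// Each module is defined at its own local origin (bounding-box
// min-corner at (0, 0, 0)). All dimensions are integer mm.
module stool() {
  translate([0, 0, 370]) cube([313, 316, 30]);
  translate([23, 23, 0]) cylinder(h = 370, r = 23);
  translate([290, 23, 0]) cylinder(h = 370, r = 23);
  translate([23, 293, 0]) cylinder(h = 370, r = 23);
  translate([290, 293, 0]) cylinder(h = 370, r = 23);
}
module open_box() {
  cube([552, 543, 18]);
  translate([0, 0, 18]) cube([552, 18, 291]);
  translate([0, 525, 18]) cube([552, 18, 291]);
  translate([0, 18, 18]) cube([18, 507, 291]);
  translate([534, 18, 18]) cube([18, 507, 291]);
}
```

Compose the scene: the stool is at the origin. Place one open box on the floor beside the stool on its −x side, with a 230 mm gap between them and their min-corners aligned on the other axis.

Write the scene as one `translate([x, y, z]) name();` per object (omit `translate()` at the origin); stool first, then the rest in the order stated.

stool();
translate([-782, 0, 0]) open_box();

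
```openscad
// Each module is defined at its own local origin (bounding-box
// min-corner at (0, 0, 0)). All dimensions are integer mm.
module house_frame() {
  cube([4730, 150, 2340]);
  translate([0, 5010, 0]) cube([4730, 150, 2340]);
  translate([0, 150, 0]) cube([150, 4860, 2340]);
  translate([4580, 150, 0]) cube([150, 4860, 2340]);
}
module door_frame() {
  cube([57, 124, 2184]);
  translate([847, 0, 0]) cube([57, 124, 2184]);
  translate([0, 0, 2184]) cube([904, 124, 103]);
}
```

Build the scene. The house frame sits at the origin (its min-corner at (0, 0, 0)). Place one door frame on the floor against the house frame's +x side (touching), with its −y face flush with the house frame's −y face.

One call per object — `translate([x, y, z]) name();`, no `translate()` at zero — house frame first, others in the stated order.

house_frame();
translate([4730, 0, 0]) door_frame();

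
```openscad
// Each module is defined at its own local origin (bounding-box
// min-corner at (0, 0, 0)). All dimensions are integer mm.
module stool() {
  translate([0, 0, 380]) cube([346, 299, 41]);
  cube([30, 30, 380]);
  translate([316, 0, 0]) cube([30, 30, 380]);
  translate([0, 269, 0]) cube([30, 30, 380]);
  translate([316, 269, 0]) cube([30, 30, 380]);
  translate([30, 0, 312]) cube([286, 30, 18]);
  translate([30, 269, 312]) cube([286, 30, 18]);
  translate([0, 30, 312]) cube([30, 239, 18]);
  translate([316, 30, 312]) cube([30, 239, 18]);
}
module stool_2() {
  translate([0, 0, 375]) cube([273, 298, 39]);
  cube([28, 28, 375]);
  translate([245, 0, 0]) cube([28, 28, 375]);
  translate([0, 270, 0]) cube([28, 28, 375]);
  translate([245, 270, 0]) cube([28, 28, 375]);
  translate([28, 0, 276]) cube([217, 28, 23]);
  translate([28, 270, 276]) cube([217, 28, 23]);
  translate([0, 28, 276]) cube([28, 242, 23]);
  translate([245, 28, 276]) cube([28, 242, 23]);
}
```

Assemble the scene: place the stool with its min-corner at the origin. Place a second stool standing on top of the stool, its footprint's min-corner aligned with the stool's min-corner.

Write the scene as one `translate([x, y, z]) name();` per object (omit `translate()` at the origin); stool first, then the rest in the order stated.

stool();
translate([0, 0, 421]) stool_2();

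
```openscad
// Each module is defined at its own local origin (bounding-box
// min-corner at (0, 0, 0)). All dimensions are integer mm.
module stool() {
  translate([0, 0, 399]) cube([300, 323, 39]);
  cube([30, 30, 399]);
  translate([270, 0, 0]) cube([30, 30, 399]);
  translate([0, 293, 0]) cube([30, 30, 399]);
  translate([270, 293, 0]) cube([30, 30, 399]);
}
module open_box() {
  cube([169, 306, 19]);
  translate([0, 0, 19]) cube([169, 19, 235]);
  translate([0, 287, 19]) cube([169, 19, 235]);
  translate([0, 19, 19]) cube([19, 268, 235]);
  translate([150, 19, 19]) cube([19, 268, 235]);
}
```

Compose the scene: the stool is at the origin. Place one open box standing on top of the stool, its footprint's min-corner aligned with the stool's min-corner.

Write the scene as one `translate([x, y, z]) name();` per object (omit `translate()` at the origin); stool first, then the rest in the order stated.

stool();
translate([0, 0, 438]) open_box();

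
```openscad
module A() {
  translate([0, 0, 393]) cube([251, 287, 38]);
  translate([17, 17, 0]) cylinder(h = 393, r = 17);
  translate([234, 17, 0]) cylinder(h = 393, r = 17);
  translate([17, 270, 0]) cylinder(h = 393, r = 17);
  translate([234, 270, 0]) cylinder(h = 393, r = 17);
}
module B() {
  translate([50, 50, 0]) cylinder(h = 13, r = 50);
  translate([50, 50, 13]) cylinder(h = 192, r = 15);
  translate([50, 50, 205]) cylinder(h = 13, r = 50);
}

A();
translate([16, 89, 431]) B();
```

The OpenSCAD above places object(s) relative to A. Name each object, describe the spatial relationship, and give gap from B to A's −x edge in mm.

The spool's min-x is at 16; the stool's min-x is 0; gap = 16 mm.

A is a stool. B is a spool. The spool is on top of the stool. The gap from the spool to the stool's −x edge is 16 mm.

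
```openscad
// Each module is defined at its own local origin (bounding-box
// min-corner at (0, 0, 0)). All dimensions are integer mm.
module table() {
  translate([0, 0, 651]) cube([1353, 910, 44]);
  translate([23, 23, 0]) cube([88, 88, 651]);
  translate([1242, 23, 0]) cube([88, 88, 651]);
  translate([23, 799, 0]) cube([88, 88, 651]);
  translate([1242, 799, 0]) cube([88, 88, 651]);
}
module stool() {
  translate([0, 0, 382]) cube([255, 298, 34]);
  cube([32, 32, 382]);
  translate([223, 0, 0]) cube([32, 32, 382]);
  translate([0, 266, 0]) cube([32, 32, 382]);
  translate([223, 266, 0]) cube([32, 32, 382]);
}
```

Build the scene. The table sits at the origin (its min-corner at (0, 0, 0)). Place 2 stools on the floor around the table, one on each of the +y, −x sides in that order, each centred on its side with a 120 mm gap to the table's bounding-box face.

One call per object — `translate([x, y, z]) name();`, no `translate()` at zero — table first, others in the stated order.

table();
translate([549, 1030, 0]) stool();
translate([-375, 306, 0]) stool();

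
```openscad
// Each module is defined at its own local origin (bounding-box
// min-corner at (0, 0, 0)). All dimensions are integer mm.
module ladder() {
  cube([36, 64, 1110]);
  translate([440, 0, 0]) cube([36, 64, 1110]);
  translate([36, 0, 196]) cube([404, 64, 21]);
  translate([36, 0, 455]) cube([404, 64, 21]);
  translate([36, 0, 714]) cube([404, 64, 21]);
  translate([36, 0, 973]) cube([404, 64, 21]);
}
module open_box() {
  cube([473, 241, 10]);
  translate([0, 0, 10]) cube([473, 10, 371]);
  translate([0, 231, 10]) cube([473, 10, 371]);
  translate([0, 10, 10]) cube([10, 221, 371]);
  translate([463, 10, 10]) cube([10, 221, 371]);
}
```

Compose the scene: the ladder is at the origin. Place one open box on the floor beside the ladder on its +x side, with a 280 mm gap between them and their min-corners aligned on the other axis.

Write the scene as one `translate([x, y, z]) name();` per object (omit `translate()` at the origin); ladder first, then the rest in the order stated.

ladder();
translate([756, 0, 0]) open_box();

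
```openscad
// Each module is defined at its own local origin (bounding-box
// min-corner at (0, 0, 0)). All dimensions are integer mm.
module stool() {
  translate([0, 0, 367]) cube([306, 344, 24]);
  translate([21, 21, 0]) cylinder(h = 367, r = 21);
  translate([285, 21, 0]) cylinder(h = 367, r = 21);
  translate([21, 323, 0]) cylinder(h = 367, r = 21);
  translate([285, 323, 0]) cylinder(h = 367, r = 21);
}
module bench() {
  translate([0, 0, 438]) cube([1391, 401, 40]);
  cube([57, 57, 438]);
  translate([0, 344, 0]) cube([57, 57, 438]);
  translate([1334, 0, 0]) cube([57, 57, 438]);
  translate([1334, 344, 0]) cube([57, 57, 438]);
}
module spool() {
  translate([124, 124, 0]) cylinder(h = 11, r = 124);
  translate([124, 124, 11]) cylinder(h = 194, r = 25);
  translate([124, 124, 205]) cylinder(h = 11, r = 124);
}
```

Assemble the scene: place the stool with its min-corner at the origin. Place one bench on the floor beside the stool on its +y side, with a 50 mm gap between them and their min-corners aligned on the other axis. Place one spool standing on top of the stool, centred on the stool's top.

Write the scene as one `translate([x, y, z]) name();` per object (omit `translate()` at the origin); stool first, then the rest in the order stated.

stool();
translate([0, 394, 0]) bench();
translate([29, 48, 391]) spool();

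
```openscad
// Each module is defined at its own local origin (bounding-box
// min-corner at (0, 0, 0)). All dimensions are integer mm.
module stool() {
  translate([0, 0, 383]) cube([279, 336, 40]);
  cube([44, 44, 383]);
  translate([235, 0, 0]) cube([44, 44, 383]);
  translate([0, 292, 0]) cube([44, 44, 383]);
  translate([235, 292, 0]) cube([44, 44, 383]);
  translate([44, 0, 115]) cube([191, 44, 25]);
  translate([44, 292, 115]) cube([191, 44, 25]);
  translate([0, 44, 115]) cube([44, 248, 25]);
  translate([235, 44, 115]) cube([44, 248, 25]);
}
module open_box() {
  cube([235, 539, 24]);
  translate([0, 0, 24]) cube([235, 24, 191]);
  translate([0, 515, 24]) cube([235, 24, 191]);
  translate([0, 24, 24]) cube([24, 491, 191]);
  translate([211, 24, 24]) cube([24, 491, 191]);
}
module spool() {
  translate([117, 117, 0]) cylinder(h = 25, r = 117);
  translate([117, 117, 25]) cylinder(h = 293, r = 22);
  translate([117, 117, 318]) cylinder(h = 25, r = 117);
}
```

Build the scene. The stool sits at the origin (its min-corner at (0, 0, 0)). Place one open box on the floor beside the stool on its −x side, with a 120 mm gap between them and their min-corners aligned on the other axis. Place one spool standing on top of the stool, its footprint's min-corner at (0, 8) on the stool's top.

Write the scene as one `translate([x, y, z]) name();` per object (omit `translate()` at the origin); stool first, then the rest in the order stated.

stool();
translate([-355, 0, 0]) open_box();
translate([0, 8, 423]) spool();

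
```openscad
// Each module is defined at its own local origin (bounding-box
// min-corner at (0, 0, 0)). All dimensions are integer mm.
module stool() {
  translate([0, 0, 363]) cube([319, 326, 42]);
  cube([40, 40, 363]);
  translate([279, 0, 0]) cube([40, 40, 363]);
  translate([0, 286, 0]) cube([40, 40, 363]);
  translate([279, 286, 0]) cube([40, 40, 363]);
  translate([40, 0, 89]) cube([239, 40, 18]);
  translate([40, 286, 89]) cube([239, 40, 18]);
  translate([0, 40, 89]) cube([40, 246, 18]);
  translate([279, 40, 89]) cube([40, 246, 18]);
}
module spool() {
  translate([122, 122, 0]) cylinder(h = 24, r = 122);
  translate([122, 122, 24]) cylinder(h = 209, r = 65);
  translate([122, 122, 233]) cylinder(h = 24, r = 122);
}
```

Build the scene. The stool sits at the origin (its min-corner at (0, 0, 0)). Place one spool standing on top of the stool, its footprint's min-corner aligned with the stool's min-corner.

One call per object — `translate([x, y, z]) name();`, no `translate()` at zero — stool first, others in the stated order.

stool();
translate([0, 0, 405]) spool();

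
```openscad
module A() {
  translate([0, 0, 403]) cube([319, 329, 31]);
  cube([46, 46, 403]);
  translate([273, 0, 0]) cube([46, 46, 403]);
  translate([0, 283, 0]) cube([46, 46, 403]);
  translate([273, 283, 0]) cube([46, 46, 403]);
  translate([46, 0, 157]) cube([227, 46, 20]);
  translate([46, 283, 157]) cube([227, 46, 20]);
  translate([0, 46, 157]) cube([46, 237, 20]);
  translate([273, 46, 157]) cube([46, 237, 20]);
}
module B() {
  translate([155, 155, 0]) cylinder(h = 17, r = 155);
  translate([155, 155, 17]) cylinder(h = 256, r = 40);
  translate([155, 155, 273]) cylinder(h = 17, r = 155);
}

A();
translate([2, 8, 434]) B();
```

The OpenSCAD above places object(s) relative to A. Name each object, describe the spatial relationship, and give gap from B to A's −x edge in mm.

The spool's min-x is at 2; the stool's min-x is 0; gap = 2 mm.

A is a stool. B is a spool. The spool is on top of the stool. The gap from the spool to the stool's −x edge is 2 mm.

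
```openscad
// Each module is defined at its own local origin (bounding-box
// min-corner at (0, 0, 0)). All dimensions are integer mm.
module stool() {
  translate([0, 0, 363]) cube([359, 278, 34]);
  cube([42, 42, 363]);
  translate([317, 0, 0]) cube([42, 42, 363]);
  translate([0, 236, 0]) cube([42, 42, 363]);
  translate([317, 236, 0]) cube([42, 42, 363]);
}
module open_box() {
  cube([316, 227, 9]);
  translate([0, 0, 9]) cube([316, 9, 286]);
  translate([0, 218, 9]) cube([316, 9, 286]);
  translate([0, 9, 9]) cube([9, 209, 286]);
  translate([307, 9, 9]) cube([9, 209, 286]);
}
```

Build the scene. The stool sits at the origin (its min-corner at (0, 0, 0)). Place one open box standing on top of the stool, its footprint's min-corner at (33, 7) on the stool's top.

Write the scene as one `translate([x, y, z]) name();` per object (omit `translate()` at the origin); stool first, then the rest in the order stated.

stool();
translate([33, 7, 397]) open_box();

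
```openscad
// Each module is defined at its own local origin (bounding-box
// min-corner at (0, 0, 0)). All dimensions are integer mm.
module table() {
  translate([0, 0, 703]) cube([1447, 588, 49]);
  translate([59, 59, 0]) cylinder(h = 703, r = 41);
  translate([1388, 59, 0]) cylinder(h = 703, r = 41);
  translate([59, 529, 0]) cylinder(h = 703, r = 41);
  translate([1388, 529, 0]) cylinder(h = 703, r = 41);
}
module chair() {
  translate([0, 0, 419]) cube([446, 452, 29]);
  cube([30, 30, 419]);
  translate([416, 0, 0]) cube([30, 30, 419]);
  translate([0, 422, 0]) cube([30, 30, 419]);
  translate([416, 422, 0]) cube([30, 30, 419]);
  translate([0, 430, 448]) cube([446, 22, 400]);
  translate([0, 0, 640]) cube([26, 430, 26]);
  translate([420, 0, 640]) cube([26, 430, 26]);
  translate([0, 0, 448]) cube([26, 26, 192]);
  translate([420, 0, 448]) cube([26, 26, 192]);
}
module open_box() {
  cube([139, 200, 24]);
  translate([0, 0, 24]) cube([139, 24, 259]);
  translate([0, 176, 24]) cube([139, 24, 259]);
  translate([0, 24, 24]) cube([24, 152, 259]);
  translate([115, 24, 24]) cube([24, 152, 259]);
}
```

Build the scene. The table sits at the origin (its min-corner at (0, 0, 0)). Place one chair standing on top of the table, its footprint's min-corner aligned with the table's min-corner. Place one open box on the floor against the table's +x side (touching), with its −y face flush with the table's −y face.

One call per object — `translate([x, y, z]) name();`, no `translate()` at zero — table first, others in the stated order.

table();
translate([0, 0, 752]) chair();
translate([1447, 0, 0]) open_box();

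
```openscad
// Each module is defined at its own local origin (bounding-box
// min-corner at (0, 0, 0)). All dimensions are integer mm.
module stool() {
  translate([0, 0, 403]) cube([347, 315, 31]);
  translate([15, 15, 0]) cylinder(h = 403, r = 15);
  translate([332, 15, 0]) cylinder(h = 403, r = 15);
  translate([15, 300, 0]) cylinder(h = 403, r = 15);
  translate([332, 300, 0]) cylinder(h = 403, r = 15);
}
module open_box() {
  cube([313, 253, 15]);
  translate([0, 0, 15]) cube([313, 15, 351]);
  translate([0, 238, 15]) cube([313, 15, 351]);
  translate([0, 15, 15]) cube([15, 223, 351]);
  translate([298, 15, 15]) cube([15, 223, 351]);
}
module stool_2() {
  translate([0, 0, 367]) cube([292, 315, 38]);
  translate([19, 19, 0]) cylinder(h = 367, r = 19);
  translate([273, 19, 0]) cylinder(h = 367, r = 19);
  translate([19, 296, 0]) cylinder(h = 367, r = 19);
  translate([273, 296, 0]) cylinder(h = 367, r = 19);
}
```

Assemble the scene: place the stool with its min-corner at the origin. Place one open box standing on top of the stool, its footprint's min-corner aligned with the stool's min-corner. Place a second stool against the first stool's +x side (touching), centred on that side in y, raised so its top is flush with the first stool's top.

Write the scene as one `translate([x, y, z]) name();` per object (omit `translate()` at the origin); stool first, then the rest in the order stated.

stool();
translate([0, 0, 434]) open_box();
translate([347, 0, 29]) stool_2();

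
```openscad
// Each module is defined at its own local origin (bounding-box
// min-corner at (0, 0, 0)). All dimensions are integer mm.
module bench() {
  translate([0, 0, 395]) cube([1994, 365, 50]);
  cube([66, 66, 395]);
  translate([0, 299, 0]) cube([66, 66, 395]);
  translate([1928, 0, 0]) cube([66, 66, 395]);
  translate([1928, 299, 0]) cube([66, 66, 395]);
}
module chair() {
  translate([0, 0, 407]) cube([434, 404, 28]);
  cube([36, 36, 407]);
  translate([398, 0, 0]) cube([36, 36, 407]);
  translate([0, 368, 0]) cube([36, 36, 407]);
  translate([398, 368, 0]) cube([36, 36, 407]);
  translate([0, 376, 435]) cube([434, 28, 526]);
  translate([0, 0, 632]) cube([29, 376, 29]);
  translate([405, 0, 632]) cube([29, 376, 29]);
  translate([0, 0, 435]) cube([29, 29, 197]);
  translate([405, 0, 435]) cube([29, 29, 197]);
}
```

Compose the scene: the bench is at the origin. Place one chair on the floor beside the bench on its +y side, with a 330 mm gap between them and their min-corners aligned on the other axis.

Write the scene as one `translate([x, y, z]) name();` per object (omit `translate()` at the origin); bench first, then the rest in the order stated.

bench();
translate([0, 695, 0]) chair();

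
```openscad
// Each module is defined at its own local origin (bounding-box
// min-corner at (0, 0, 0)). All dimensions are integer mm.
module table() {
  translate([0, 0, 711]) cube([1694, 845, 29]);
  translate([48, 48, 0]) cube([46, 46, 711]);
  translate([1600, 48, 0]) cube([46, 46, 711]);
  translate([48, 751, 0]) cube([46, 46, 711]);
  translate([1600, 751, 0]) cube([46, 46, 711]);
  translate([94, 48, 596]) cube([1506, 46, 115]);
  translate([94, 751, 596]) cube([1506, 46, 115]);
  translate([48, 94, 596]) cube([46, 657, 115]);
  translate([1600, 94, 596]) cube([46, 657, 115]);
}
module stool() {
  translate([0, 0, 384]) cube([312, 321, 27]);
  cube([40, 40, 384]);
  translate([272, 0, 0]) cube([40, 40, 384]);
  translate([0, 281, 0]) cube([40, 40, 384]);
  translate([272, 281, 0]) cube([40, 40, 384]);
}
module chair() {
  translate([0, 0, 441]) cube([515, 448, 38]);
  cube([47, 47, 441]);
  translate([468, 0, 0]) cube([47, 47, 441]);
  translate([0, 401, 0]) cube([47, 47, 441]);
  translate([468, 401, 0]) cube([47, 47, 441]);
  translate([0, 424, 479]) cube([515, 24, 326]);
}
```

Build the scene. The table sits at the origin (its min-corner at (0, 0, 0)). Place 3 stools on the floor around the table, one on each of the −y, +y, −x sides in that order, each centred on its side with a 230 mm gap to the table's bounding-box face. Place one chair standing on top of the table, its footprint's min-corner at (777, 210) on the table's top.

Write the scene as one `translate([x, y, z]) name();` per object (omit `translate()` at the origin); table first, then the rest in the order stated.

table();
translate([691, -551, 0]) stool();
translate([691, 1075, 0]) stool();
translate([-542, 262, 0]) stool();
translate([777, 210, 740]) chair();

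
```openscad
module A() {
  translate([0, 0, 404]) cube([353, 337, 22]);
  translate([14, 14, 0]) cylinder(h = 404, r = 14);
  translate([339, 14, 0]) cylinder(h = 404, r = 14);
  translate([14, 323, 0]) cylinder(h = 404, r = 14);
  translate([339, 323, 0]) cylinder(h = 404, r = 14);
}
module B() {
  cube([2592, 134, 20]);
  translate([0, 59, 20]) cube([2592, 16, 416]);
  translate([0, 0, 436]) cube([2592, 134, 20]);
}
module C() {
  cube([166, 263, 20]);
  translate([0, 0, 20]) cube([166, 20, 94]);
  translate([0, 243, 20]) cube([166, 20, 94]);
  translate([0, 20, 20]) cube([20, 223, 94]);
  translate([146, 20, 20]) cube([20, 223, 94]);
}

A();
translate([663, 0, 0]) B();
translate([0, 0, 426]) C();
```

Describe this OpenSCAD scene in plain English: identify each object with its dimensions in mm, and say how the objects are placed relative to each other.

A is a simple wooden stool: a rectangular seat 353 mm (x) by 337 mm (y), 22 mm thick, top face at z = 426 mm, on four round legs, each 28 mm in diameter. The legs rest on z = 0, each leg's axis is inset half a diameter from the nearest pair of seat edges (so the leg's bounding box is flush with the corner).

B is an I-beam lying along x, 2592 mm long. Overall section height 456 mm. Two flanges 134 mm wide (y) and 20 mm thick, one on the floor and one at the top; a web 16 mm thick runs between them, centred on the flange width.

C is an open-topped rectangular box: outside dimensions 166×263×114 mm, with a uniform wall and base thickness of 20 mm. The base is a full 166×263 slab on the floor; four walls sit on top of the base. The front and back walls (the −y and +y sides) span the full width; the two side walls fit between them.

The I-beam is on the floor beside the stool on its +x side. The open box is on top of the stool.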